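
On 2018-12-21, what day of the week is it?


Date: December 21, 2018
Anchor: Jan 1, 2018. With p = 2018 - 1 = 2017: (p + p//4 - p//100 + p//400) mod 7 = (2017 + 504 - 20 + 5) mod 7 = 2506 mod 7 = 0 -> Monday (Mon=0 ... Sun=6)
Days before December (Jan-Nov): 334; offset = 334 + 21 - 1 = 354
Weekday index = (0 + 354) mod 7 = 4

Day of the week: Friday


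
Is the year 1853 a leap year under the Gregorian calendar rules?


Gregorian leap year rule: divisible by 4, but not by 100, unless also by 400.
1853 is not divisible by 4 -> not a leap year

No


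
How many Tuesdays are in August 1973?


August 1973 has 31 days
Anchor: Jan 1, 1973. With p = 1973 - 1 = 1972: (p + p//4 - p//100 + p//400) mod 7 = (1972 + 493 - 19 + 4) mod 7 = 2450 mod 7 = 0 -> Monday (Mon=0 ... Sun=6)
Days before August (Jan-Jul): 212; August 1 index = (0 + 212) mod 7 = 2 -> Wednesday
First Tuesday is August 7
Tuesdays: 7, 14, 21, 28

4 Tuesdays


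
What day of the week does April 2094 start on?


Target: April 1, 2094
Anchor: Jan 1, 2094. With p = 2094 - 1 = 2093: (p + p//4 - p//100 + p//400) mod 7 = (2093 + 523 - 20 + 5) mod 7 = 2601 mod 7 = 4 -> Friday (Mon=0 ... Sun=6)
Days before April (Jan-Mar): 90 days
Weekday index = (4 + 90) mod 7 = 3

Thursday


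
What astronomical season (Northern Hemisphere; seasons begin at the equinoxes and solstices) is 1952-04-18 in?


Date: April 18
Astronomical Spring (approx.; exact equinox/solstice day varies by year): March 20 to June 20
April 18 falls within the Spring window

Spring


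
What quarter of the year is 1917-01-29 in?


Month: January (month 1)
Q1: Jan-Mar, Q2: Apr-Jun, Q3: Jul-Sep, Q4: Oct-Dec

Q1


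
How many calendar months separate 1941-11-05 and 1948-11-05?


From November 1941 to November 1948
7 years * 12 = 84 months = 84

84 months


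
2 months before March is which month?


March is month 3
3 - 2 = 1

January


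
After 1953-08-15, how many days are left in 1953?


Day of year: 227 of 365
Remaining = 365 - 227

138 days


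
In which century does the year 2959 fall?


Century = (year - 1) // 100 + 1
= (2959 - 1) // 100 + 1
= 2958 // 100 + 1
= 29 + 1

30th century


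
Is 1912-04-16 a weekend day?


Anchor: Jan 1, 1912. With p = 1912 - 1 = 1911: (p + p//4 - p//100 + p//400) mod 7 = (1911 + 477 - 19 + 4) mod 7 = 2373 mod 7 = 0 -> Monday (Mon=0 ... Sun=6)
Day of year: 107; offset = 106
Weekday index = (0 + 106) mod 7 = 1 -> Tuesday
Weekend days: Saturday, Sunday

No


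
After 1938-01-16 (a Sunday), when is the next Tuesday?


Current: Sunday
Target: Tuesday
Days ahead: 2

Next Tuesday: 1938-01-18


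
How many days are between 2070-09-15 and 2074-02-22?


From 2070-09-15 to 2074-02-22
2070-09-15: days before September = 31 + 28 + 31 + 30 + 31 + 30 + 31 + 31 = 243 (2070 is not a leap year); day of year = 243 + 15 = 258
2074-02-22: days before February = 31; day of year = 31 + 22 = 53
Rest of 2070: 365 - 258 = 107
Full years 2071 (365), 2072 (366), 2073 (365): 1096
Total = 107 + 1096 + 53 = 1256

1256 days


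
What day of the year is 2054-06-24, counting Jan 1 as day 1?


Date: June 24, 2054
Days in months 1 through 5: 151
Plus 24 days in June

Day of year: 175


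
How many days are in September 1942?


September 1942

30 days


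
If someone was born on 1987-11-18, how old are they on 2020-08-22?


Birth: 1987-11-18
Reference: 2020-08-22
Year difference: 2020 - 1987 = 33
Birthday not yet reached in 2020, subtract 1

32 years old


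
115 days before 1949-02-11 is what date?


Start: 1949-02-11, subtract 115 days
Back 11 days from February 11 reaches January 31, 1949 -> 104 left
January 1949 has 31 days -> back to December 31, 1948 -> 73 left
December 1948 has 31 days -> back to November 30, 1948 -> 42 left
November 1948 has 30 days -> back to October 31, 1948 -> 12 left
October 1948: 31 - 12 = 19 -> lands on October 19

Result: 1948-10-19


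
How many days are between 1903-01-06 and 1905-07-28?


From 1903-01-06 to 1905-07-28
1903-01-06: day of year = 6
1905-07-28: days before July = 31 + 28 + 31 + 30 + 31 + 30 = 181 (1905 is not a leap year); day of year = 181 + 28 = 209
Rest of 1903: 365 - 6 = 359
Full years 1904 (366): 366
Total = 359 + 366 + 209 = 934

934 days


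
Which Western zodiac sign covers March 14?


Date: March 14
Conventional tropical zodiac dates: Pisces from February 19 onward; Aries starts March 21
March 14 falls within the Pisces range

Pisces


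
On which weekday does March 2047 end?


March 2047 has 31 days
Anchor: Jan 1, 2047. With p = 2047 - 1 = 2046: (p + p//4 - p//100 + p//400) mod 7 = (2046 + 511 - 20 + 5) mod 7 = 2542 mod 7 = 1 -> Tuesday (Mon=0 ... Sun=6)
Days before March (Jan-Feb): 59; March 1 index = (1 + 59) mod 7 = 4 -> Friday
Last day offset: 31 - 1 = 30 days
Weekday index = (4 + 30) mod 7 = 6

Sunday, March 31


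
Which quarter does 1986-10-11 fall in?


Month: October (month 10)
Q1: Jan-Mar, Q2: Apr-Jun, Q3: Jul-Sep, Q4: Oct-Dec

Q4


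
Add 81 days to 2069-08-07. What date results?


Start: 2069-08-07, add 81 days
August 2069 has 31 days: 31 - 7 = 24 days to August 31 -> 57 left
September 2069 has 30 days -> 27 left
October 2069: 27 <= 31 -> lands on October 27

Result: 2069-10-27


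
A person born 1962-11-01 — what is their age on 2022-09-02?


Birth: 1962-11-01
Reference: 2022-09-02
Year difference: 2022 - 1962 = 60
Birthday not yet reached in 2022, subtract 1

59 years old


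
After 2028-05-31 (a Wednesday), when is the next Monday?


Current: Wednesday
Target: Monday
Days ahead: 5

Next Monday: 2028-06-05


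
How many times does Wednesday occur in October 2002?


October 2002 has 31 days
Anchor: Jan 1, 2002. With p = 2002 - 1 = 2001: (p + p//4 - p//100 + p//400) mod 7 = (2001 + 500 - 20 + 5) mod 7 = 2486 mod 7 = 1 -> Tuesday (Mon=0 ... Sun=6)
Days before October (Jan-Sep): 273; October 1 index = (1 + 273) mod 7 = 1 -> Tuesday
First Wednesday is October 2
Wednesdays: 2, 9, 16, 23, 30

5 Wednesdays


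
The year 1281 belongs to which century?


Century = (year - 1) // 100 + 1
= (1281 - 1) // 100 + 1
= 1280 // 100 + 1
= 12 + 1

13th century


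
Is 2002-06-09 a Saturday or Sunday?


Anchor: Jan 1, 2002. With p = 2002 - 1 = 2001: (p + p//4 - p//100 + p//400) mod 7 = (2001 + 500 - 20 + 5) mod 7 = 2486 mod 7 = 1 -> Tuesday (Mon=0 ... Sun=6)
Day of year: 160; offset = 159
Weekday index = (1 + 159) mod 7 = 6 -> Sunday
Weekend days: Saturday, Sunday

Yes


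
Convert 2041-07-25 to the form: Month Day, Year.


ISO 2041-07-25 parses as year=2041, month=07, day=25
Month 7 -> July

July 25, 2041


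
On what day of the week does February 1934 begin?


Target: February 1, 1934
Anchor: Jan 1, 1934. With p = 1934 - 1 = 1933: (p + p//4 - p//100 + p//400) mod 7 = (1933 + 483 - 19 + 4) mod 7 = 2401 mod 7 = 0 -> Monday (Mon=0 ... Sun=6)
Days before February (Jan): 31 days
Weekday index = (0 + 31) mod 7 = 3

Thursday


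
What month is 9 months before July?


July is month 7
7 - 9 = -2; wrap: -2 + 12 = 10

October


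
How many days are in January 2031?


January 2031

31 days


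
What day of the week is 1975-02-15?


Date: February 15, 1975
Anchor: Jan 1, 1975. With p = 1975 - 1 = 1974: (p + p//4 - p//100 + p//400) mod 7 = (1974 + 493 - 19 + 4) mod 7 = 2452 mod 7 = 2 -> Wednesday (Mon=0 ... Sun=6)
Days before February (Jan): 31; offset = 31 + 15 - 1 = 45
Weekday index = (2 + 45) mod 7 = 5

Day of the week: Saturday


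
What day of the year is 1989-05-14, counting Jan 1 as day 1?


Date: May 14, 1989
Days in months 1 through 4: 120
Plus 14 days in May

Day of year: 134


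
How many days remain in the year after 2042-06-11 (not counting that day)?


Day of year: 162 of 365
Remaining = 365 - 162

203 days


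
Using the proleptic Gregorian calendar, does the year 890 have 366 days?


Gregorian leap year rule: divisible by 4, but not by 100, unless also by 400.
890 is not divisible by 4 -> not a leap year

No


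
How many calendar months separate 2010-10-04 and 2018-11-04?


From October 2010 to November 2018
8 years * 12 = 96 months, plus 1 month = 97

97 months


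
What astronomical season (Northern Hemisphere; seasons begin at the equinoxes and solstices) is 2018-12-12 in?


Date: December 12
Astronomical Autumn (approx.; exact equinox/solstice day varies by year): September 22 to December 20
December 12 falls within the Autumn window

Autumn


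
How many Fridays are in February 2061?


February 2061 has 28 days
Anchor: Jan 1, 2061. With p = 2061 - 1 = 2060: (p + p//4 - p//100 + p//400) mod 7 = (2060 + 515 - 20 + 5) mod 7 = 2560 mod 7 = 5 -> Saturday (Mon=0 ... Sun=6)
Days before February (Jan): 31; February 1 index = (5 + 31) mod 7 = 1 -> Tuesday
First Friday is February 4
Fridays: 4, 11, 18, 25

4 Fridays


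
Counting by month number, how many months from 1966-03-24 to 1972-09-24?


From March 1966 to September 1972
6 years * 12 = 72 months, plus 6 months = 78

78 months


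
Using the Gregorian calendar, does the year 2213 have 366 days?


Gregorian leap year rule: divisible by 4, but not by 100, unless also by 400.
2213 is not divisible by 4 -> not a leap year

No


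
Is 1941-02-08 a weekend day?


Anchor: Jan 1, 1941. With p = 1941 - 1 = 1940: (p + p//4 - p//100 + p//400) mod 7 = (1940 + 485 - 19 + 4) mod 7 = 2410 mod 7 = 2 -> Wednesday (Mon=0 ... Sun=6)
Day of year: 39; offset = 38
Weekday index = (2 + 38) mod 7 = 5 -> Saturday
Weekend days: Saturday, Sunday

Yes


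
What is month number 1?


Month 1 of 12

January


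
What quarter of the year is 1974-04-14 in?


Month: April (month 4)
Q1: Jan-Mar, Q2: Apr-Jun, Q3: Jul-Sep, Q4: Oct-Dec

Q2


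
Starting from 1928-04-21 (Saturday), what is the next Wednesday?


Current: Saturday
Target: Wednesday
Days ahead: 4

Next Wednesday: 1928-04-25


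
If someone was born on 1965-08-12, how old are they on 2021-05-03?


Birth: 1965-08-12
Reference: 2021-05-03
Year difference: 2021 - 1965 = 56
Birthday not yet reached in 2021, subtract 1

55 years old


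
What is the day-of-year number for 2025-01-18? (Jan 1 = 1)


Date: January 18, 2025
No months before January
Plus 18 days in January

Day of year: 18


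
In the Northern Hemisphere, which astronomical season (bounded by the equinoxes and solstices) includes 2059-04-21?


Date: April 21
Astronomical Spring (approx.; exact equinox/solstice day varies by year): March 20 to June 20
April 21 falls within the Spring window

Spring


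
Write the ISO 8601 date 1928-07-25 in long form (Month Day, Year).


ISO 1928-07-25 parses as year=1928, month=07, day=25
Month 7 -> July

July 25, 1928


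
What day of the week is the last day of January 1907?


January 1907 has 31 days
Anchor: Jan 1, 1907. With p = 1907 - 1 = 1906: (p + p//4 - p//100 + p//400) mod 7 = (1906 + 476 - 19 + 4) mod 7 = 2367 mod 7 = 1 -> Tuesday (Mon=0 ... Sun=6)
January 1 is the anchor itself -> Tuesday
Last day offset: 31 - 1 = 30 days
Weekday index = (1 + 30) mod 7 = 3

Thursday, January 31


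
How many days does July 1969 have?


July 1969

31 days


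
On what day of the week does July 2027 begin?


Target: July 1, 2027
Anchor: Jan 1, 2027. With p = 2027 - 1 = 2026: (p + p//4 - p//100 + p//400) mod 7 = (2026 + 506 - 20 + 5) mod 7 = 2517 mod 7 = 4 -> Friday (Mon=0 ... Sun=6)
Days before July (Jan-Jun): 181 days
Weekday index = (4 + 181) mod 7 = 3

Thursday


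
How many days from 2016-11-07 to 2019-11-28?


From 2016-11-07 to 2019-11-28
2016-11-07: days before November = 31 + 29 + 31 + 30 + 31 + 30 + 31 + 31 + 30 + 31 = 305 (2016 is a leap year); day of year = 305 + 7 = 312
2019-11-28: days before November = 31 + 28 + 31 + 30 + 31 + 30 + 31 + 31 + 30 + 31 = 304 (2019 is not a leap year); day of year = 304 + 28 = 332
Rest of 2016: 366 - 312 = 54
Full years 2017 (365), 2018 (365): 730
Total = 54 + 730 + 332 = 1116

1116 days


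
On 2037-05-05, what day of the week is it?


Date: May 5, 2037
Anchor: Jan 1, 2037. With p = 2037 - 1 = 2036: (p + p//4 - p//100 + p//400) mod 7 = (2036 + 509 - 20 + 5) mod 7 = 2530 mod 7 = 3 -> Thursday (Mon=0 ... Sun=6)
Days before May (Jan-Apr): 120; offset = 120 + 5 - 1 = 124
Weekday index = (3 + 124) mod 7 = 1

Day of the week: Tuesday


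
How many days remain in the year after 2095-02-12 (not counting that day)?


Day of year: 43 of 365
Remaining = 365 - 43

322 days


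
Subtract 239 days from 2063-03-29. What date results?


Start: 2063-03-29, subtract 239 days
Back 29 days from March 29 reaches February 28, 2063 -> 210 left
February 2063 has 28 days -> back to January 31, 2063 -> 182 left
January 2063 has 31 days -> back to December 31, 2062 -> 151 left
December 2062 has 31 days -> back to November 30, 2062 -> 120 left
November 2062 has 30 days -> back to October 31, 2062 -> 90 left
October 2062 has 31 days -> back to September 30, 2062 -> 59 left
September 2062 has 30 days -> back to August 31, 2062 -> 29 left
August 2062: 31 - 29 = 2 -> lands on August 2

Result: 2062-08-02


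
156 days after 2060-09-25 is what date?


Start: 2060-09-25, add 156 days
September 2060 has 30 days: 30 - 25 = 5 days to September 30 -> 151 left
October 2060 has 31 days -> 120 left
November 2060 has 30 days -> 90 left
December 2060 has 31 days -> 59 left
January 2061 has 31 days -> 28 left
February 2061: 28 <= 28 -> lands on February 28

Result: 2061-02-28


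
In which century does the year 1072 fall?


Century = (year - 1) // 100 + 1
= (1072 - 1) // 100 + 1
= 1071 // 100 + 1
= 10 + 1

11th century


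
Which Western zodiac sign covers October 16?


Date: October 16
Conventional tropical zodiac dates: Libra from September 23 onward; Scorpio starts October 23
October 16 falls within the Libra range

Libra


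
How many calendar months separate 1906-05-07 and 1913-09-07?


From May 1906 to September 1913
7 years * 12 = 84 months, plus 4 months = 88

88 months


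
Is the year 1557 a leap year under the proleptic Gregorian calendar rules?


Gregorian leap year rule: divisible by 4, but not by 100, unless also by 400.
1557 is not divisible by 4 -> not a leap year

No


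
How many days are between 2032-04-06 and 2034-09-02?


From 2032-04-06 to 2034-09-02
2032-04-06: days before April = 31 + 29 + 31 = 91 (2032 is a leap year); day of year = 91 + 6 = 97
2034-09-02: days before September = 31 + 28 + 31 + 30 + 31 + 30 + 31 + 31 = 243 (2034 is not a leap year); day of year = 243 + 2 = 245
Rest of 2032: 366 - 97 = 269
Full years 2033 (365): 365
Total = 269 + 365 + 245 = 879

879 days


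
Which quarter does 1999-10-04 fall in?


Month: October (month 10)
Q1: Jan-Mar, Q2: Apr-Jun, Q3: Jul-Sep, Q4: Oct-Dec

Q4


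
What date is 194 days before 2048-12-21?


Start: 2048-12-21, subtract 194 days
Back 21 days from December 21 reaches November 30, 2048 -> 173 left
November 2048 has 30 days -> back to October 31, 2048 -> 143 left
October 2048 has 31 days -> back to September 30, 2048 -> 112 left
September 2048 has 30 days -> back to August 31, 2048 -> 82 left
August 2048 has 31 days -> back to July 31, 2048 -> 51 left
July 2048 has 31 days -> back to June 30, 2048 -> 20 left
June 2048: 30 - 20 = 10 -> lands on June 10

Result: 2048-06-10


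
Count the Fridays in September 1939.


September 1939 has 30 days
Anchor: Jan 1, 1939. With p = 1939 - 1 = 1938: (p + p//4 - p//100 + p//400) mod 7 = (1938 + 484 - 19 + 4) mod 7 = 2407 mod 7 = 6 -> Sunday (Mon=0 ... Sun=6)
Days before September (Jan-Aug): 243; September 1 index = (6 + 243) mod 7 = 4 -> Friday
First Friday is September 1
Fridays: 1, 8, 15, 22, 29

5 Fridays


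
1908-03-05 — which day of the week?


Date: March 5, 1908
Anchor: Jan 1, 1908. With p = 1908 - 1 = 1907: (p + p//4 - p//100 + p//400) mod 7 = (1907 + 476 - 19 + 4) mod 7 = 2368 mod 7 = 2 -> Wednesday (Mon=0 ... Sun=6)
Days before March (Jan-Feb): 60; offset = 60 + 5 - 1 = 64
Weekday index = (2 + 64) mod 7 = 3

Day of the week: Thursday


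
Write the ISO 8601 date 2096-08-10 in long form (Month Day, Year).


ISO 2096-08-10 parses as year=2096, month=08, day=10
Month 8 -> August

August 10, 2096


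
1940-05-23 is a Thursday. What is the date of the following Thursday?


Current: Thursday
Target: Thursday
Days ahead: 7

Next Thursday: 1940-05-30


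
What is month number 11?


Month 11 of 12

November


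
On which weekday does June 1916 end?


June 1916 has 30 days
Anchor: Jan 1, 1916. With p = 1916 - 1 = 1915: (p + p//4 - p//100 + p//400) mod 7 = (1915 + 478 - 19 + 4) mod 7 = 2378 mod 7 = 5 -> Saturday (Mon=0 ... Sun=6)
Days before June (Jan-May): 152; June 1 index = (5 + 152) mod 7 = 3 -> Thursday
Last day offset: 30 - 1 = 29 days
Weekday index = (3 + 29) mod 7 = 4

Friday, June 30


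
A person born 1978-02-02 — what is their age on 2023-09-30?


Birth: 1978-02-02
Reference: 2023-09-30
Year difference: 2023 - 1978 = 45

45 years old


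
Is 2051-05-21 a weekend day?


Anchor: Jan 1, 2051. With p = 2051 - 1 = 2050: (p + p//4 - p//100 + p//400) mod 7 = (2050 + 512 - 20 + 5) mod 7 = 2547 mod 7 = 6 -> Sunday (Mon=0 ... Sun=6)
Day of year: 141; offset = 140
Weekday index = (6 + 140) mod 7 = 6 -> Sunday
Weekend days: Saturday, Sunday

Yes


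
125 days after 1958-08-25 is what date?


Start: 1958-08-25, add 125 days
August 1958 has 31 days: 31 - 25 = 6 days to August 31 -> 119 left
September 1958 has 30 days -> 89 left
October 1958 has 31 days -> 58 left
November 1958 has 30 days -> 28 left
December 1958: 28 <= 31 -> lands on December 28

Result: 1958-12-28


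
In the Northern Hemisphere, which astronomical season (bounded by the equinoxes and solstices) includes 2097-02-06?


Date: February 6
Astronomical Winter (approx.; exact equinox/solstice day varies by year): December 21 to March 19
February 6 falls within the Winter window

Winter


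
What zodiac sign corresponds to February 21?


Date: February 21
Conventional tropical zodiac dates: Pisces from February 19 onward; Aries starts March 21
February 21 falls within the Pisces range

Pisces


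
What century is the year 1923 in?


Century = (year - 1) // 100 + 1
= (1923 - 1) // 100 + 1
= 1922 // 100 + 1
= 19 + 1

20th century


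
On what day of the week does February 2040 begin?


Target: February 1, 2040
Anchor: Jan 1, 2040. With p = 2040 - 1 = 2039: (p + p//4 - p//100 + p//400) mod 7 = (2039 + 509 - 20 + 5) mod 7 = 2533 mod 7 = 6 -> Sunday (Mon=0 ... Sun=6)
Days before February (Jan): 31 days
Weekday index = (6 + 31) mod 7 = 2

Wednesday


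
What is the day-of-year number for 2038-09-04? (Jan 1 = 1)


Date: September 4, 2038
Days in months 1 through 8: 243
Plus 4 days in September

Day of year: 247


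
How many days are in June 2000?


June 2000

30 days


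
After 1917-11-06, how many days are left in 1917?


Day of year: 310 of 365
Remaining = 365 - 310

55 days


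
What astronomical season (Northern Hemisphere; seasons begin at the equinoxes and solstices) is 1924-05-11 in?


Date: May 11
Astronomical Spring (approx.; exact equinox/solstice day varies by year): March 20 to June 20
May 11 falls within the Spring window

Spring


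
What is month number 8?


Month 8 of 12

August


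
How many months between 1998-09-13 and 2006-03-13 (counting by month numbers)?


From September 1998 to March 2006
8 years * 12 = 96 months, minus 6 months = 90

90 months


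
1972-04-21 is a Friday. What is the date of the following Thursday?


Current: Friday
Target: Thursday
Days ahead: 6

Next Thursday: 1972-04-27


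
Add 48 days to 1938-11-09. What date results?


Start: 1938-11-09, add 48 days
November 1938 has 30 days: 30 - 9 = 21 days to November 30 -> 27 left
December 1938: 27 <= 31 -> lands on December 27

Result: 1938-12-27


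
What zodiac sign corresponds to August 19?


Date: August 19
Conventional tropical zodiac dates: Leo from July 23 onward; Virgo starts August 23
August 19 falls within the Leo range

Leo


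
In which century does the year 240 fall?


Century = (year - 1) // 100 + 1
= (240 - 1) // 100 + 1
= 239 // 100 + 1
= 2 + 1

3rd century


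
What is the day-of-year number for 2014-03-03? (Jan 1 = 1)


Date: March 3, 2014
Days in months 1 through 2: 59
Plus 3 days in March

Day of year: 62


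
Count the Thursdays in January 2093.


January 2093 has 31 days
Anchor: Jan 1, 2093. With p = 2093 - 1 = 2092: (p + p//4 - p//100 + p//400) mod 7 = (2092 + 523 - 20 + 5) mod 7 = 2600 mod 7 = 3 -> Thursday (Mon=0 ... Sun=6)
January 1 is the anchor itself -> Thursday
First Thursday is January 1
Thursdays: 1, 8, 15, 22, 29

5 Thursdays


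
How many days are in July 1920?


July 1920

31 days


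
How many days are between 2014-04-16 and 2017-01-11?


From 2014-04-16 to 2017-01-11
2014-04-16: days before April = 31 + 28 + 31 = 90 (2014 is not a leap year); day of year = 90 + 16 = 106
2017-01-11: day of year = 11
Rest of 2014: 365 - 106 = 259
Full years 2015 (365), 2016 (366): 731
Total = 259 + 731 + 11 = 1001

1001 days


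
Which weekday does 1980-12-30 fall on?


Date: December 30, 1980
Anchor: Jan 1, 1980. With p = 1980 - 1 = 1979: (p + p//4 - p//100 + p//400) mod 7 = (1979 + 494 - 19 + 4) mod 7 = 2458 mod 7 = 1 -> Tuesday (Mon=0 ... Sun=6)
Days before December (Jan-Nov): 335; offset = 335 + 30 - 1 = 364
Weekday index = (1 + 364) mod 7 = 1

Day of the week: Tuesday


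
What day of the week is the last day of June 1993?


June 1993 has 30 days
Anchor: Jan 1, 1993. With p = 1993 - 1 = 1992: (p + p//4 - p//100 + p//400) mod 7 = (1992 + 498 - 19 + 4) mod 7 = 2475 mod 7 = 4 -> Friday (Mon=0 ... Sun=6)
Days before June (Jan-May): 151; June 1 index = (4 + 151) mod 7 = 1 -> Tuesday
Last day offset: 30 - 1 = 29 days
Weekday index = (1 + 29) mod 7 = 2

Wednesday, June 30


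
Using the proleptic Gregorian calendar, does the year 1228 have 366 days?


Gregorian leap year rule: divisible by 4, but not by 100, unless also by 400.
1228 is divisible by 4 but not 100 -> leap year

Yes


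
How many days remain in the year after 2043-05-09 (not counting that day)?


Day of year: 129 of 365
Remaining = 365 - 129

236 days


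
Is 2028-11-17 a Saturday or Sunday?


Anchor: Jan 1, 2028. With p = 2028 - 1 = 2027: (p + p//4 - p//100 + p//400) mod 7 = (2027 + 506 - 20 + 5) mod 7 = 2518 mod 7 = 5 -> Saturday (Mon=0 ... Sun=6)
Day of year: 322; offset = 321
Weekday index = (5 + 321) mod 7 = 4 -> Friday
Weekend days: Saturday, Sunday

No


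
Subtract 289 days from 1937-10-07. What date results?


Start: 1937-10-07, subtract 289 days
Back 7 days from October 7 reaches September 30, 1937 -> 282 left
September 1937 has 30 days -> back to August 31, 1937 -> 252 left
August 1937 has 31 days -> back to July 31, 1937 -> 221 left
July 1937 has 31 days -> back to June 30, 1937 -> 190 left
June 1937 has 30 days -> back to May 31, 1937 -> 160 left
May 1937 has 31 days -> back to April 30, 1937 -> 129 left
April 1937 has 30 days -> back to March 31, 1937 -> 99 left
March 1937 has 31 days -> back to February 28, 1937 -> 68 left
February 1937 has 28 days -> back to January 31, 1937 -> 40 left
January 1937 has 31 days -> back to December 31, 1936 -> 9 left
December 1936: 31 - 9 = 22 -> lands on December 22

Result: 1936-12-22


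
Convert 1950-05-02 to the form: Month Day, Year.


ISO 1950-05-02 parses as year=1950, month=05, day=02
Month 5 -> May

May 2, 1950


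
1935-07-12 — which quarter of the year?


Month: July (month 7)
Q1: Jan-Mar, Q2: Apr-Jun, Q3: Jul-Sep, Q4: Oct-Dec

Q3


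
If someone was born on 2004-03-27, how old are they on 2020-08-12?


Birth: 2004-03-27
Reference: 2020-08-12
Year difference: 2020 - 2004 = 16

16 years old


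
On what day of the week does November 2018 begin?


Target: November 1, 2018
Anchor: Jan 1, 2018. With p = 2018 - 1 = 2017: (p + p//4 - p//100 + p//400) mod 7 = (2017 + 504 - 20 + 5) mod 7 = 2506 mod 7 = 0 -> Monday (Mon=0 ... Sun=6)
Days before November (Jan-Oct): 304 days
Weekday index = (0 + 304) mod 7 = 3

Thursday


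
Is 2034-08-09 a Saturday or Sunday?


Anchor: Jan 1, 2034. With p = 2034 - 1 = 2033: (p + p//4 - p//100 + p//400) mod 7 = (2033 + 508 - 20 + 5) mod 7 = 2526 mod 7 = 6 -> Sunday (Mon=0 ... Sun=6)
Day of year: 221; offset = 220
Weekday index = (6 + 220) mod 7 = 2 -> Wednesday
Weekend days: Saturday, Sunday

No


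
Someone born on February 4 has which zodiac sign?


Date: February 4
Conventional tropical zodiac dates: Aquarius from January 20 onward; Pisces starts February 19
February 4 falls within the Aquarius range

Aquarius


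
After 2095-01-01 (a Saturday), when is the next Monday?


Current: Saturday
Target: Monday
Days ahead: 2

Next Monday: 2095-01-03


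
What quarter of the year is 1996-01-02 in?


Month: January (month 1)
Q1: Jan-Mar, Q2: Apr-Jun, Q3: Jul-Sep, Q4: Oct-Dec

Q1


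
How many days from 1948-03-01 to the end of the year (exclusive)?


Day of year: 61 of 366
Remaining = 366 - 61

305 days


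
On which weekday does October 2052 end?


October 2052 has 31 days
Anchor: Jan 1, 2052. With p = 2052 - 1 = 2051: (p + p//4 - p//100 + p//400) mod 7 = (2051 + 512 - 20 + 5) mod 7 = 2548 mod 7 = 0 -> Monday (Mon=0 ... Sun=6)
Days before October (Jan-Sep): 274; October 1 index = (0 + 274) mod 7 = 1 -> Tuesday
Last day offset: 31 - 1 = 30 days
Weekday index = (1 + 30) mod 7 = 3

Thursday, October 31


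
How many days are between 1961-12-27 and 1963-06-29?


From 1961-12-27 to 1963-06-29
1961-12-27: days before December = 31 + 28 + 31 + 30 + 31 + 30 + 31 + 31 + 30 + 31 + 30 = 334 (1961 is not a leap year); day of year = 334 + 27 = 361
1963-06-29: days before June = 31 + 28 + 31 + 30 + 31 = 151 (1963 is not a leap year); day of year = 151 + 29 = 180
Rest of 1961: 365 - 361 = 4
Full years 1962 (365): 365
Total = 4 + 365 + 180 = 549

549 days


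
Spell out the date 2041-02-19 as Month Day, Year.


ISO 2041-02-19 parses as year=2041, month=02, day=19
Month 2 -> February

February 19, 2041


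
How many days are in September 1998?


September 1998

30 days


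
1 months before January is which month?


January is month 1
1 - 1 = 0; wrap: 0 + 12 = 12

December


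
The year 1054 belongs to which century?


Century = (year - 1) // 100 + 1
= (1054 - 1) // 100 + 1
= 1053 // 100 + 1
= 10 + 1

11th century


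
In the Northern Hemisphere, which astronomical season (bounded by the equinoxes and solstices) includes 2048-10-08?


Date: October 8
Astronomical Autumn (approx.; exact equinox/solstice day varies by year): September 22 to December 20
October 8 falls within the Autumn window

Autumn


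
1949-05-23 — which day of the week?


Date: May 23, 1949
Anchor: Jan 1, 1949. With p = 1949 - 1 = 1948: (p + p//4 - p//100 + p//400) mod 7 = (1948 + 487 - 19 + 4) mod 7 = 2420 mod 7 = 5 -> Saturday (Mon=0 ... Sun=6)
Days before May (Jan-Apr): 120; offset = 120 + 23 - 1 = 142
Weekday index = (5 + 142) mod 7 = 0

Day of the week: Monday


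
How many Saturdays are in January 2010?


January 2010 has 31 days
Anchor: Jan 1, 2010. With p = 2010 - 1 = 2009: (p + p//4 - p//100 + p//400) mod 7 = (2009 + 502 - 20 + 5) mod 7 = 2496 mod 7 = 4 -> Friday (Mon=0 ... Sun=6)
January 1 is the anchor itself -> Friday
First Saturday is January 2
Saturdays: 2, 9, 16, 23, 30

5 Saturdays


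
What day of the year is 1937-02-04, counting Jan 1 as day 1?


Date: February 4, 1937
Days in months 1 through 1: 31
Plus 4 days in February

Day of year: 35


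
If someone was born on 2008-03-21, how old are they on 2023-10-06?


Birth: 2008-03-21
Reference: 2023-10-06
Year difference: 2023 - 2008 = 15

15 years old


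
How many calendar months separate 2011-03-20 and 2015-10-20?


From March 2011 to October 2015
4 years * 12 = 48 months, plus 7 months = 55

55 months


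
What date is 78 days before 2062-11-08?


Start: 2062-11-08, subtract 78 days
Back 8 days from November 8 reaches October 31, 2062 -> 70 left
October 2062 has 31 days -> back to September 30, 2062 -> 39 left
September 2062 has 30 days -> back to August 31, 2062 -> 9 left
August 2062: 31 - 9 = 22 -> lands on August 22

Result: 2062-08-22


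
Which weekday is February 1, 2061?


Target: February 1, 2061
Anchor: Jan 1, 2061. With p = 2061 - 1 = 2060: (p + p//4 - p//100 + p//400) mod 7 = (2060 + 515 - 20 + 5) mod 7 = 2560 mod 7 = 5 -> Saturday (Mon=0 ... Sun=6)
Days before February (Jan): 31 days
Weekday index = (5 + 31) mod 7 = 1

Tuesday


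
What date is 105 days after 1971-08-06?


Start: 1971-08-06, add 105 days
August 1971 has 31 days: 31 - 6 = 25 days to August 31 -> 80 left
September 1971 has 30 days -> 50 left
October 1971 has 31 days -> 19 left
November 1971: 19 <= 30 -> lands on November 19

Result: 1971-11-19


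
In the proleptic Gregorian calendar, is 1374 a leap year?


Gregorian leap year rule: divisible by 4, but not by 100, unless also by 400.
1374 is not divisible by 4 -> not a leap year

No


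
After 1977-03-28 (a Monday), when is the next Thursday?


Current: Monday
Target: Thursday
Days ahead: 3

Next Thursday: 1977-03-31


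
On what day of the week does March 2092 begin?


Target: March 1, 2092
Anchor: Jan 1, 2092. With p = 2092 - 1 = 2091: (p + p//4 - p//100 + p//400) mod 7 = (2091 + 522 - 20 + 5) mod 7 = 2598 mod 7 = 1 -> Tuesday (Mon=0 ... Sun=6)
Days before March (Jan-Feb): 60 days
Weekday index = (1 + 60) mod 7 = 5

Saturday


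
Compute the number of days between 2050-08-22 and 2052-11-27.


From 2050-08-22 to 2052-11-27
2050-08-22: days before August = 31 + 28 + 31 + 30 + 31 + 30 + 31 = 212 (2050 is not a leap year); day of year = 212 + 22 = 234
2052-11-27: days before November = 31 + 29 + 31 + 30 + 31 + 30 + 31 + 31 + 30 + 31 = 305 (2052 is a leap year); day of year = 305 + 27 = 332
Rest of 2050: 365 - 234 = 131
Full years 2051 (365): 365
Total = 131 + 365 + 332 = 828

828 days


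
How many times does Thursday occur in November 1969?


November 1969 has 30 days
Anchor: Jan 1, 1969. With p = 1969 - 1 = 1968: (p + p//4 - p//100 + p//400) mod 7 = (1968 + 492 - 19 + 4) mod 7 = 2445 mod 7 = 2 -> Wednesday (Mon=0 ... Sun=6)
Days before November (Jan-Oct): 304; November 1 index = (2 + 304) mod 7 = 5 -> Saturday
First Thursday is November 6
Thursdays: 6, 13, 20, 27

4 Thursdays


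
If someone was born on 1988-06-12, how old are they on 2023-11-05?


Birth: 1988-06-12
Reference: 2023-11-05
Year difference: 2023 - 1988 = 35

35 years old


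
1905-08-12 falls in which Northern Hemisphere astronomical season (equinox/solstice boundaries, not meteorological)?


Date: August 12
Astronomical Summer (approx.; exact equinox/solstice day varies by year): June 21 to September 21
August 12 falls within the Summer window

Summer


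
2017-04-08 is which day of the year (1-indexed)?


Date: April 8, 2017
Days in months 1 through 3: 90
Plus 8 days in April

Day of year: 98


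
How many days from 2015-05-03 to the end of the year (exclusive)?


Day of year: 123 of 365
Remaining = 365 - 123

242 days


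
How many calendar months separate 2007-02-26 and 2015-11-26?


From February 2007 to November 2015
8 years * 12 = 96 months, plus 9 months = 105

105 months


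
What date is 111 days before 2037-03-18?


Start: 2037-03-18, subtract 111 days
Back 18 days from March 18 reaches February 28, 2037 -> 93 left
February 2037 has 28 days -> back to January 31, 2037 -> 65 left
January 2037 has 31 days -> back to December 31, 2036 -> 34 left
December 2036 has 31 days -> back to November 30, 2036 -> 3 left
November 2036: 30 - 3 = 27 -> lands on November 27

Result: 2036-11-27


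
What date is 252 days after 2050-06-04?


Start: 2050-06-04, add 252 days
June 2050 has 30 days: 30 - 4 = 26 days to June 30 -> 226 left
July 2050 has 31 days -> 195 left
August 2050 has 31 days -> 164 left
September 2050 has 30 days -> 134 left
October 2050 has 31 days -> 103 left
November 2050 has 30 days -> 73 left
December 2050 has 31 days -> 42 left
January 2051 has 31 days -> 11 left
February 2051: 11 <= 28 -> lands on February 11

Result: 2051-02-11


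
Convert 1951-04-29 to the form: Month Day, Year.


ISO 1951-04-29 parses as year=1951, month=04, day=29
Month 4 -> April

April 29, 1951


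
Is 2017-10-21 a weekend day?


Anchor: Jan 1, 2017. With p = 2017 - 1 = 2016: (p + p//4 - p//100 + p//400) mod 7 = (2016 + 504 - 20 + 5) mod 7 = 2505 mod 7 = 6 -> Sunday (Mon=0 ... Sun=6)
Day of year: 294; offset = 293
Weekday index = (6 + 293) mod 7 = 5 -> Saturday
Weekend days: Saturday, Sunday

Yes


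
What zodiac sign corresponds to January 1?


Date: January 1
Conventional tropical zodiac dates: Capricorn from December 22 onward; Aquarius starts January 20
January 1 falls within the Capricorn range

Capricorn


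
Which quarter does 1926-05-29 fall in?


Month: May (month 5)
Q1: Jan-Mar, Q2: Apr-Jun, Q3: Jul-Sep, Q4: Oct-Dec

Q2


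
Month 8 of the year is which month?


Month 8 of 12

August


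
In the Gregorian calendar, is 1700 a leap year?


Gregorian leap year rule: divisible by 4, but not by 100, unless also by 400.
1700 is divisible by 100 but not 400 -> not a leap year

No


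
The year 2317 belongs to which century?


Century = (year - 1) // 100 + 1
= (2317 - 1) // 100 + 1
= 2316 // 100 + 1
= 23 + 1

24th century


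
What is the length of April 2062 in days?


April 2062

30 days


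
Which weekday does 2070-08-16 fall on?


Date: August 16, 2070
Anchor: Jan 1, 2070. With p = 2070 - 1 = 2069: (p + p//4 - p//100 + p//400) mod 7 = (2069 + 517 - 20 + 5) mod 7 = 2571 mod 7 = 2 -> Wednesday (Mon=0 ... Sun=6)
Days before August (Jan-Jul): 212; offset = 212 + 16 - 1 = 227
Weekday index = (2 + 227) mod 7 = 5

Day of the week: Saturday


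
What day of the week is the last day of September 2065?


September 2065 has 30 days
Anchor: Jan 1, 2065. With p = 2065 - 1 = 2064: (p + p//4 - p//100 + p//400) mod 7 = (2064 + 516 - 20 + 5) mod 7 = 2565 mod 7 = 3 -> Thursday (Mon=0 ... Sun=6)
Days before September (Jan-Aug): 243; September 1 index = (3 + 243) mod 7 = 1 -> Tuesday
Last day offset: 30 - 1 = 29 days
Weekday index = (1 + 29) mod 7 = 2

Wednesday, September 30


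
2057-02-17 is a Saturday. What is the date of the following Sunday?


Current: Saturday
Target: Sunday
Days ahead: 1

Next Sunday: 2057-02-18


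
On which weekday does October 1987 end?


October 1987 has 31 days
Anchor: Jan 1, 1987. With p = 1987 - 1 = 1986: (p + p//4 - p//100 + p//400) mod 7 = (1986 + 496 - 19 + 4) mod 7 = 2467 mod 7 = 3 -> Thursday (Mon=0 ... Sun=6)
Days before October (Jan-Sep): 273; October 1 index = (3 + 273) mod 7 = 3 -> Thursday
Last day offset: 31 - 1 = 30 days
Weekday index = (3 + 30) mod 7 = 5

Saturday, October 31


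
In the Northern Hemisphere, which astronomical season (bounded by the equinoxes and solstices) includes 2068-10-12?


Date: October 12
Astronomical Autumn (approx.; exact equinox/solstice day varies by year): September 22 to December 20
October 12 falls within the Autumn window

Autumn


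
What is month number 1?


Month 1 of 12

January


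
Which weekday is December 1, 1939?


Target: December 1, 1939
Anchor: Jan 1, 1939. With p = 1939 - 1 = 1938: (p + p//4 - p//100 + p//400) mod 7 = (1938 + 484 - 19 + 4) mod 7 = 2407 mod 7 = 6 -> Sunday (Mon=0 ... Sun=6)
Days before December (Jan-Nov): 334 days
Weekday index = (6 + 334) mod 7 = 4

Friday


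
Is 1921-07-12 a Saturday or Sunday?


Anchor: Jan 1, 1921. With p = 1921 - 1 = 1920: (p + p//4 - p//100 + p//400) mod 7 = (1920 + 480 - 19 + 4) mod 7 = 2385 mod 7 = 5 -> Saturday (Mon=0 ... Sun=6)
Day of year: 193; offset = 192
Weekday index = (5 + 192) mod 7 = 1 -> Tuesday
Weekend days: Saturday, Sunday

No


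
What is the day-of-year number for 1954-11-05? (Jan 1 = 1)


Date: November 5, 1954
Days in months 1 through 10: 304
Plus 5 days in November

Day of year: 309


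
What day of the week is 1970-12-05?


Date: December 5, 1970
Anchor: Jan 1, 1970. With p = 1970 - 1 = 1969: (p + p//4 - p//100 + p//400) mod 7 = (1969 + 492 - 19 + 4) mod 7 = 2446 mod 7 = 3 -> Thursday (Mon=0 ... Sun=6)
Days before December (Jan-Nov): 334; offset = 334 + 5 - 1 = 338
Weekday index = (3 + 338) mod 7 = 5

Day of the week: Saturday


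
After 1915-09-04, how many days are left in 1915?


Day of year: 247 of 365
Remaining = 365 - 247

118 days


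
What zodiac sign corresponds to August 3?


Date: August 3
Conventional tropical zodiac dates: Leo from July 23 onward; Virgo starts August 23
August 3 falls within the Leo range

Leo


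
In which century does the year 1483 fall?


Century = (year - 1) // 100 + 1
= (1483 - 1) // 100 + 1
= 1482 // 100 + 1
= 14 + 1

15th century


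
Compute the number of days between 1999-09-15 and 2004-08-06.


From 1999-09-15 to 2004-08-06
1999-09-15: days before September = 31 + 28 + 31 + 30 + 31 + 30 + 31 + 31 = 243 (1999 is not a leap year); day of year = 243 + 15 = 258
2004-08-06: days before August = 31 + 29 + 31 + 30 + 31 + 30 + 31 = 213 (2004 is a leap year); day of year = 213 + 6 = 219
Rest of 1999: 365 - 258 = 107
Full years 2000 (366), 2001 (365), 2002 (365), 2003 (365): 1461
Total = 107 + 1461 + 219 = 1787

1787 days


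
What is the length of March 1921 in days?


March 1921

31 days


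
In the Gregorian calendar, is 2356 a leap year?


Gregorian leap year rule: divisible by 4, but not by 100, unless also by 400.
2356 is divisible by 4 but not 100 -> leap year

Yes


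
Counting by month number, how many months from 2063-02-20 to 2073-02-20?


From February 2063 to February 2073
10 years * 12 = 120 months = 120

120 months


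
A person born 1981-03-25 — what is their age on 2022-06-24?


Birth: 1981-03-25
Reference: 2022-06-24
Year difference: 2022 - 1981 = 41

41 years old


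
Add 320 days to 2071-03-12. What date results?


Start: 2071-03-12, add 320 days
March 2071 has 31 days: 31 - 12 = 19 days to March 31 -> 301 left
April 2071 has 30 days -> 271 left
May 2071 has 31 days -> 240 left
June 2071 has 30 days -> 210 left
July 2071 has 31 days -> 179 left
August 2071 has 31 days -> 148 left
September 2071 has 30 days -> 118 left
October 2071 has 31 days -> 87 left
November 2071 has 30 days -> 57 left
December 2071 has 31 days -> 26 left
January 2072: 26 <= 31 -> lands on January 26

Result: 2072-01-26


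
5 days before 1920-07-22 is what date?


Start: 1920-07-22, subtract 5 days
22 - 5 = 17 stays within July 1920

Result: 1920-07-17


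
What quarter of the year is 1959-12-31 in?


Month: December (month 12)
Q1: Jan-Mar, Q2: Apr-Jun, Q3: Jul-Sep, Q4: Oct-Dec

Q4


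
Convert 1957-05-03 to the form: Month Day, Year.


ISO 1957-05-03 parses as year=1957, month=05, day=03
Month 5 -> May

May 3, 1957


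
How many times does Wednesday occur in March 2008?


March 2008 has 31 days
Anchor: Jan 1, 2008. With p = 2008 - 1 = 2007: (p + p//4 - p//100 + p//400) mod 7 = (2007 + 501 - 20 + 5) mod 7 = 2493 mod 7 = 1 -> Tuesday (Mon=0 ... Sun=6)
Days before March (Jan-Feb): 60; March 1 index = (1 + 60) mod 7 = 5 -> Saturday
First Wednesday is March 5
Wednesdays: 5, 12, 19, 26

4 Wednesdays


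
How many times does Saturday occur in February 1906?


February 1906 has 28 days
Anchor: Jan 1, 1906. With p = 1906 - 1 = 1905: (p + p//4 - p//100 + p//400) mod 7 = (1905 + 476 - 19 + 4) mod 7 = 2366 mod 7 = 0 -> Monday (Mon=0 ... Sun=6)
Days before February (Jan): 31; February 1 index = (0 + 31) mod 7 = 3 -> Thursday
First Saturday is February 3
Saturdays: 3, 10, 17, 24

4 Saturdays


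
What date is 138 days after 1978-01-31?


Start: 1978-01-31, add 138 days
January 31 is the last day of January 1978 -> 138 left
February 1978 has 28 days -> 110 left
March 1978 has 31 days -> 79 left
April 1978 has 30 days -> 49 left
May 1978 has 31 days -> 18 left
June 1978: 18 <= 30 -> lands on June 18

Result: 1978-06-18
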